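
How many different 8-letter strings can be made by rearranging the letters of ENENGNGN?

420

Letter multiplicities in ENENGNGN: E×2, G×2, N×4.
The number of distinct arrangements is 8!/(4!·2!·2!) = 40320/96 = 420.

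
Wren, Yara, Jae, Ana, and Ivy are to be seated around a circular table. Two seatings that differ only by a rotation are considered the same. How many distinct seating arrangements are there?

24

Fix one person's seat to break rotational symmetry; the remaining 4 people can be arranged in (4)! = 24 ways.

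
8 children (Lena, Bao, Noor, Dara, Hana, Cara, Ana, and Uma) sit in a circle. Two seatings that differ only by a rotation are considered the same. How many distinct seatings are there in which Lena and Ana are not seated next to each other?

All circular seatings of 8 people number (7)! = 5040.
Those with Lena next to Ana: fuse the pair into one unit and seat 7 units around a circle — 2·(6)! = 1440.
Subtracting, 5040 − 1440 = 3600.

3600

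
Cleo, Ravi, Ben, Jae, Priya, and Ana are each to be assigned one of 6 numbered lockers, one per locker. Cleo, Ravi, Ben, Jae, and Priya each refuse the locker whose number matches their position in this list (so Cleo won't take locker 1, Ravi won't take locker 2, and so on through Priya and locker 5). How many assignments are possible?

Let Aᵢ (for 1 ≤ i ≤ 5) be the placements that put person i in their forbidden locker. Any j of these fix j positions, leaving (6−j)! ways to fill the rest, and there are C(5,j) ways to pick which j.
By inclusion–exclusion, the number of valid placements is Σ_{j=0}^{5} (−1)^j C(5,j)·(6−j)!.
Computing: 720 − 600 + 240 − 60 + 10 − 1 = 309.

309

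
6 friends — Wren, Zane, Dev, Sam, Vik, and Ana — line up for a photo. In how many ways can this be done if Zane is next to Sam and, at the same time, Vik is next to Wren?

Treat {Zane,Sam} as one block (2 orders) and {Vik,Wren} as another (2 orders).
That leaves 4 units to arrange: 2 × 2 × 4! = 4 × 24 = 96.

96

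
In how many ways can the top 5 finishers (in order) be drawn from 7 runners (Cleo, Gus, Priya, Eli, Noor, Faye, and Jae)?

2520

This is an ordered selection of 5 from 7: P(7,5).
That gives 7 × 6 × 5 × 4 × 3 = 2520.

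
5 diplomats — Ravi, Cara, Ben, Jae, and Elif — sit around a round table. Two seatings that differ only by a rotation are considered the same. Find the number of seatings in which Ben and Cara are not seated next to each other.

12

All circular seatings of 5 people number (4)! = 24.
Seatings with Ben beside Cara: treat them as a block with 2 internal orders, giving 2 × (3)! = 12.
Subtracting, 24 − 12 = 12.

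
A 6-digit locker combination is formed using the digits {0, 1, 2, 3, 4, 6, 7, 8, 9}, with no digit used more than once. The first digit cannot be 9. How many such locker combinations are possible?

The first digit has 9−1 = 8 choices (anything except 9).
The remaining 5 digits are filled from the other 8 symbols without repetition: 8 × 7 × 6 × 5 × 4 = 6720.
Total: 8 × 6720 = 53760.

53760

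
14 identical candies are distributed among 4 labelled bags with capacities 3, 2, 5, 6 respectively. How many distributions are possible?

By stars and bars, unrestricted non-negative solutions to x_1+…+x_4 = 14 number C(14+3,3) = 680.
Subtract solutions that violate a single cap (substitute x_i' = x_i − (cap_i+1)): x_1 ≥ 4 gives C(13,3) = 286; x_2 ≥ 3 gives C(14,3) = 364; x_3 ≥ 6 gives C(11,3) = 165; x_4 ≥ 7 gives C(10,3) = 120. Together 935.
Add back pairs where two caps are both exceeded: 120 + 35 + 20 + 56 + 35 + 4 = 270.
Subtract triples: 4 + 1 + 0 + 0 = 5.
By inclusion–exclusion the count is 680 − 935 + 270 − 5 = 10.

10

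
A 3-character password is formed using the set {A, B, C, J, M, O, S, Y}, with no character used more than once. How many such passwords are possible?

336

With no repetition, fill the 3 characters in order: 8 choices, then 7, down to 6.
8 × 7 × 6 = 336.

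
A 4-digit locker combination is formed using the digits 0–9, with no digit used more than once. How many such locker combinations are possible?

This is a permutation of 4 out of 10: P(10,4) = 10!/6!.
That product is 10 × 9 × 8 × 7 = 5040.

5040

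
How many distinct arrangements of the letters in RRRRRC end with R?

Fix R in the last position and arrange the remaining 5 letters.
Those 5 letters have R appearing 4 times, giving (5)!/(4!) = 5.

5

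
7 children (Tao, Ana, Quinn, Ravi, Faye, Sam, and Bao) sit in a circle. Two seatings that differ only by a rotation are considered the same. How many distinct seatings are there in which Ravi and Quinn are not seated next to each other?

All circular seatings of 7 people number (6)! = 720.
Seatings with Ravi beside Quinn: treat them as a block with 2 internal orders, giving 2 × (5)! = 240.
Subtracting, 720 − 240 = 480.

480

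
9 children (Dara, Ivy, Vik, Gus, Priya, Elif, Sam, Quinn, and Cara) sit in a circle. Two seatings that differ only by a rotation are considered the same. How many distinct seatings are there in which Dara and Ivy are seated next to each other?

Treat {Dara, Ivy} as one unit (2 internal orders) and seat the resulting 8 units around the table: (7)! circular arrangements.
So 2 × (7)! = 2 × 5040 = 10080.

10080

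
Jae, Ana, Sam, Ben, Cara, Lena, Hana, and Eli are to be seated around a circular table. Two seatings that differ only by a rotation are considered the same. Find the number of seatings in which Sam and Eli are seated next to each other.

Glue Sam and Eli into a block (2 internal orders). Seating 7 units around a circle gives (6)! arrangements.
So 2 × (6)! = 2 × 720 = 1440.

1440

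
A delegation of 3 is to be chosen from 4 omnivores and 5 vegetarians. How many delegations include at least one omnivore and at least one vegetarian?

With no constraint there are C(9,3) = 84 possible selections.
Selections missing a whole group: no omnivores → C(5,3) = 10; no vegetarians → C(4,3) = 4.
Both groups omitted at once is impossible, so 84 − 14 = 70.

70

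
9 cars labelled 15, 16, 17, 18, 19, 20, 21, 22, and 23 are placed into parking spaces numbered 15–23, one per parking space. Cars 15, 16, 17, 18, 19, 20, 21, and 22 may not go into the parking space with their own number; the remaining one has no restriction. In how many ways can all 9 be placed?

Let Aᵢ (for 15 ≤ i ≤ 22) be the placements that put car i in its forbidden parking space. Any j of these fix j positions, leaving (9−j)! ways to fill the rest, and there are C(8,j) ways to pick which j.
By inclusion–exclusion, the number of valid placements is Σ_{j=0}^{8} (−1)^j C(8,j)·(9−j)!.
Computing: 362880 − 322560 + 141120 − 40320 + 8400 − 1344 + 168 − 16 + 1 = 148329.

148329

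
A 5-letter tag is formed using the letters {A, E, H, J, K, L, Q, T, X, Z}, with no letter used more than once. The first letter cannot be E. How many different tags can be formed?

The first letter has 10−1 = 9 choices (anything except E).
The remaining 4 letters are filled from the other 9 symbols without repetition: 9 × 8 × 7 × 6 = 3024.
Total: 9 × 3024 = 27216.

27216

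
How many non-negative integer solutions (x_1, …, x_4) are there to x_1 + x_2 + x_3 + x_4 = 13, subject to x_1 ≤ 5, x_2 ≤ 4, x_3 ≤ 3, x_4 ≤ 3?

10

Without the upper bounds there are C(16,3) = 560 ways to split 13 among 4 variables.
Subtract solutions that violate a single cap (substitute x_i' = x_i − (cap_i+1)): x_1 ≥ 6 gives C(10,3) = 120; x_2 ≥ 5 gives C(11,3) = 165; x_3 ≥ 4 gives C(12,3) = 220; x_4 ≥ 4 gives C(12,3) = 220. Together 725.
Add back pairs where two caps are both exceeded: 10 + 20 + 20 + 35 + 35 + 56 = 176.
Subtract triples: 0 + 0 + 0 + 1 = 1.
By inclusion–exclusion the count is 560 − 725 + 176 − 1 = 10.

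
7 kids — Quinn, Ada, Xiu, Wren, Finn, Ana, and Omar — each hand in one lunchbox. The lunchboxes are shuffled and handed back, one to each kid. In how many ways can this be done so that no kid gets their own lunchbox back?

1854

Let Aᵢ be the assignments in which kid i gets their own lunchbox. We want the size of the complement of A₁∪…∪A_7.
By inclusion–exclusion this is Σ_{j=0}^{7} (−1)^j C(7,j)·(7−j)!.
Computing: 5040 − 5040 + 2520 − 840 + 210 − 42 + 7 − 1 = 1854.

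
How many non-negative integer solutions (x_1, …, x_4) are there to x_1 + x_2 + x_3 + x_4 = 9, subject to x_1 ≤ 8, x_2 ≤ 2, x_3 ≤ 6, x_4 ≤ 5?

106

Ignoring the caps, the number of non-negative solutions to x_1+…+x_4 = 9 is C(12,3) = 220.
Subtract solutions that violate a single cap (substitute x_i' = x_i − (cap_i+1)): x_1 ≥ 9 gives C(3,3) = 1; x_2 ≥ 3 gives C(9,3) = 84; x_3 ≥ 7 gives C(5,3) = 10; x_4 ≥ 6 gives C(6,3) = 20. Together 115.
Add back pairs where two caps are both exceeded: 0 + 0 + 0 + 0 + 1 + 0 = 1.
By inclusion–exclusion the count is 220 − 115 + 1 = 106.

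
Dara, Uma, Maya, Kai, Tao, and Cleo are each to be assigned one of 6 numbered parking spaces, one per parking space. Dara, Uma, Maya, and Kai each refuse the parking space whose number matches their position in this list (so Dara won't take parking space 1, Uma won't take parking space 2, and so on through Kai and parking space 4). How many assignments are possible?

362

Let Aᵢ (for 1 ≤ i ≤ 4) be the placements that put person i in their forbidden parking space. Any j of these fix j positions, leaving (6−j)! ways to fill the rest, and there are C(4,j) ways to pick which j.
By inclusion–exclusion, the number of valid placements is Σ_{j=0}^{4} (−1)^j C(4,j)·(6−j)!.
Computing: 720 − 480 + 144 − 24 + 2 = 362.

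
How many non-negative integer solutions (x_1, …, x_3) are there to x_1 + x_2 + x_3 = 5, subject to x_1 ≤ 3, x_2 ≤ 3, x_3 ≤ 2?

By stars and bars, unrestricted non-negative solutions to x_1+…+x_3 = 5 number C(5+2,2) = 21.
Subtract solutions that violate a single cap (substitute x_i' = x_i − (cap_i+1)): x_1 ≥ 4 gives C(3,2) = 3; x_2 ≥ 4 gives C(3,2) = 3; x_3 ≥ 3 gives C(4,2) = 6. Together 12.
No two caps can be exceeded simultaneously, so the pair terms are all 0.
By inclusion–exclusion the count is 21 − 12 + 0 = 9.

9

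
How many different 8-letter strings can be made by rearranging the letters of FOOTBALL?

10080

FOOTBALL has 8 letters with L appearing twice and O appearing twice.
Dividing 8! = 40320 by 2!·2! = 4 for the repeated letters gives 10080.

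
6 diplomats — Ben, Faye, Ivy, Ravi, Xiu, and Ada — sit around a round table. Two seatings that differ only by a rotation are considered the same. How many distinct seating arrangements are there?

Around a circle, 6 distinct people have 6!/6 = (5)! = 120 rotationally distinct seatings.

120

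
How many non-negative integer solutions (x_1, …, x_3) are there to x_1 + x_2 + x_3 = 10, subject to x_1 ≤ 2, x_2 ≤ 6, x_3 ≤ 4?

Without the upper bounds there are C(12,2) = 66 ways to split 10 among 3 variables.
Subtract solutions that violate a single cap (substitute x_i' = x_i − (cap_i+1)): x_1 ≥ 3 gives C(9,2) = 36; x_2 ≥ 7 gives C(5,2) = 10; x_3 ≥ 5 gives C(7,2) = 21. Together 67.
Add back pairs where two caps are both exceeded: 1 + 6 + 0 = 7.
By inclusion–exclusion the count is 66 − 67 + 7 = 6.

6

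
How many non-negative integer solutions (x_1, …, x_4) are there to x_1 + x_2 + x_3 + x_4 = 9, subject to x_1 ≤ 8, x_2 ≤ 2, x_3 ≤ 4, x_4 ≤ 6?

94

By stars and bars, unrestricted non-negative solutions to x_1+…+x_4 = 9 number C(9+3,3) = 220.
Subtract solutions that violate a single cap (substitute x_i' = x_i − (cap_i+1)): x_1 ≥ 9 gives C(3,3) = 1; x_2 ≥ 3 gives C(9,3) = 84; x_3 ≥ 5 gives C(7,3) = 35; x_4 ≥ 7 gives C(5,3) = 10. Together 130.
Add back pairs where two caps are both exceeded: 0 + 0 + 0 + 4 + 0 + 0 = 4.
By inclusion–exclusion the count is 220 − 130 + 4 = 94.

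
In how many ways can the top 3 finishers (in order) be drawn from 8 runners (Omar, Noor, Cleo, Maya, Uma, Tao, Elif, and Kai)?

There are 8 choices for 1st place, 7 for 2nd, and 6 for 3rd.
That gives 8 × 7 × 6 = 336.

336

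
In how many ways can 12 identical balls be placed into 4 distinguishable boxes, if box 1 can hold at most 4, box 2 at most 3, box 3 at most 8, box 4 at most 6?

Without the upper bounds there are C(15,3) = 455 ways to split 12 among 4 boxes.
Subtract solutions that violate a single cap (substitute x_i' = x_i − (cap_i+1)): x_1 ≥ 5 gives C(10,3) = 120; x_2 ≥ 4 gives C(11,3) = 165; x_3 ≥ 9 gives C(6,3) = 20; x_4 ≥ 7 gives C(8,3) = 56. Together 361.
Add back pairs where two caps are both exceeded: 20 + 0 + 1 + 0 + 4 + 0 = 25.
By inclusion–exclusion the count is 455 − 361 + 25 = 119.

119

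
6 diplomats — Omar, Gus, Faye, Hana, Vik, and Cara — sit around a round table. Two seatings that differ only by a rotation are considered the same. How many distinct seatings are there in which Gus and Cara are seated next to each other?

Glue Gus and Cara into a block (2 internal orders). Seating 5 units around a circle gives (4)! arrangements.
So 2 × (4)! = 2 × 24 = 48.

48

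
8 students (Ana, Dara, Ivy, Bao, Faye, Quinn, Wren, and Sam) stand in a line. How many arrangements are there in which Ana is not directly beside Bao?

Of the 8! = 40320 arrangements, those with Ana and Bao adjacent number 2 × 7! = 10080 (treat the pair as a block with 2 internal orders).
Complementary counting: 40320 − 10080 = 30240.

30240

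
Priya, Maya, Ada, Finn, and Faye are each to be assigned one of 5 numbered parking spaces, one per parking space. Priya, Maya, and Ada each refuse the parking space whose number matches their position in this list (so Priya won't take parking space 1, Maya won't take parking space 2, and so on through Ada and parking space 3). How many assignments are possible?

64

Let Aᵢ (for i ∈ {1, 2, 3}) be the placements that put person i in their forbidden parking space. Any j of these fix j positions, leaving (5−j)! ways to fill the rest, and there are C(3,j) ways to pick which j.
By inclusion–exclusion, the number of valid placements is Σ_{j=0}^{3} (−1)^j C(3,j)·(5−j)!.
Computing: 120 − 72 + 18 − 2 = 64.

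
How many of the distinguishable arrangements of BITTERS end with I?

360

Fix I in the last position and arrange the remaining 6 letters.
Those 6 letters have T appearing twice, giving (6)!/(2!) = 360.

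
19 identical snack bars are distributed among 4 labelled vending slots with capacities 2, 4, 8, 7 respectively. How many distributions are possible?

10

Ignoring the caps, the number of non-negative solutions to x_1+…+x_4 = 19 is C(22,3) = 1540.
Subtract solutions that violate a single cap (substitute x_i' = x_i − (cap_i+1)): x_1 ≥ 3 gives C(19,3) = 969; x_2 ≥ 5 gives C(17,3) = 680; x_3 ≥ 9 gives C(13,3) = 286; x_4 ≥ 8 gives C(14,3) = 364. Together 2299.
Add back pairs where two caps are both exceeded: 364 + 120 + 165 + 56 + 84 + 10 = 799.
Subtract triples: 10 + 20 + 0 + 0 = 30.
By inclusion–exclusion the count is 1540 − 2299 + 799 − 30 = 10.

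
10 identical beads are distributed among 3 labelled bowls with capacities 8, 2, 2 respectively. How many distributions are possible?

By stars and bars, unrestricted non-negative solutions to x_1+…+x_3 = 10 number C(10+2,2) = 66.
Subtract solutions that violate a single cap (substitute x_i' = x_i − (cap_i+1)): x_1 ≥ 9 gives C(3,2) = 3; x_2 ≥ 3 gives C(9,2) = 36; x_3 ≥ 3 gives C(9,2) = 36. Together 75.
Add back pairs where two caps are both exceeded: 0 + 0 + 15 = 15.
By inclusion–exclusion the count is 66 − 75 + 15 = 6.

6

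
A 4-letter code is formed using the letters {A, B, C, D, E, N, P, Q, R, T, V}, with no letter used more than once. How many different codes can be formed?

Choose and order 4 of the 11 symbols: the first letter has 11 options, the next 10, then 9, 8.
11 × 10 × 9 × 8 = 7920.

7920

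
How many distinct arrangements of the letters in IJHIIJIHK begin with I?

With the first slot taken by I, it remains to arrange the other 8 letters (JHIIJIHK).
Those 8 letters have H appearing twice, I appearing 3 times, and J appearing twice, giving (8)!/(3!·2!·2!) = 1680.

1680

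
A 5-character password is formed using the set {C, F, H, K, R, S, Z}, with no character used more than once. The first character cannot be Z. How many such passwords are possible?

2160

The first character has 7−1 = 6 choices (anything except Z).
The remaining 4 characters are filled from the other 6 symbols without repetition: 6 × 5 × 4 × 3 = 360.
Total: 6 × 360 = 2160.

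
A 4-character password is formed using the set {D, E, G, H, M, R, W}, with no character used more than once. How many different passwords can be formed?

This is a permutation of 4 out of 7: P(7,4) = 7!/3!.
7 × 6 × 5 × 4 = 840.

840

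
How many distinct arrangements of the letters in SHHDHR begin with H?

60

With the first slot taken by H, it remains to arrange the other 5 letters (SHDHR).
Those 5 letters have H appearing twice, giving (5)!/(2!) = 60.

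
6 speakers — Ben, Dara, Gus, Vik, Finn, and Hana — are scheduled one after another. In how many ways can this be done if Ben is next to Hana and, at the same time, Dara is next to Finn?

Treat {Ben,Hana} as one block (2 orders) and {Dara,Finn} as another (2 orders).
That leaves 4 units to arrange: 2 × 2 × 4! = 4 × 24 = 96.

96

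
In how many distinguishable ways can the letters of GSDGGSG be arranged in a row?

105

The 7 letters of GSDGGSG have repeats: G appearing 4 times and S appearing twice.
So there are 7! / (4!·2!) = 105 distinguishable arrangements.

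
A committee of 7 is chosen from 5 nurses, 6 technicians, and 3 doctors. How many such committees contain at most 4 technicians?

Split by how many technicians are chosen (0 through 4).
Sum: C(6,0)·C(8,7) + C(6,1)·C(8,6) + C(6,2)·C(8,5) + C(6,3)·C(8,4) + C(6,4)·C(8,3) = 8 + 168 + 840 + 1400 + 840 = 3256.

3256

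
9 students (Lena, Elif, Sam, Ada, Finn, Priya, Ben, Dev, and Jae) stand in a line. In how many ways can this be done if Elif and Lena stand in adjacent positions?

80640

Place the 7 others and the Elif-Lena pair as 8 objects in a line; the pair has 2 internal arrangements.
That gives 2 × 8! = 2 × 40320 = 80640.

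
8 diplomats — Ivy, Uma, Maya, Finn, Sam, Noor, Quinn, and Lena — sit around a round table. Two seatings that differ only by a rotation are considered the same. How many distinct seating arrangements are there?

5040

Around a circle, 8 distinct people have 8!/8 = (7)! = 5040 rotationally distinct seatings.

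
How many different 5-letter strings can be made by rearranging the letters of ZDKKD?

The 5 letters of ZDKKD have repeats: D appearing twice and K appearing twice.
So there are 5! / (2!·2!) = 30 distinguishable arrangements.

30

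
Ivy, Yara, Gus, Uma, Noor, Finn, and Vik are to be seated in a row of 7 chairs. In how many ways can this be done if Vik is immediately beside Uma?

Treat {Vik, Uma} as a single unit. There are 6 units to order, and the pair itself can be ordered 2 ways.
So the count is 2·(6)! = 1440.

1440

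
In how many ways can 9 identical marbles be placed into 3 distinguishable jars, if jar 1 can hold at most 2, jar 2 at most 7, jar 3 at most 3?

9

Ignoring the caps, the number of non-negative solutions to x_1+…+x_3 = 9 is C(11,2) = 55.
Subtract solutions that violate a single cap (substitute x_i' = x_i − (cap_i+1)): x_1 ≥ 3 gives C(8,2) = 28; x_2 ≥ 8 gives C(3,2) = 3; x_3 ≥ 4 gives C(7,2) = 21. Together 52.
Add back pairs where two caps are both exceeded: 0 + 6 + 0 = 6.
By inclusion–exclusion the count is 55 − 52 + 6 = 9.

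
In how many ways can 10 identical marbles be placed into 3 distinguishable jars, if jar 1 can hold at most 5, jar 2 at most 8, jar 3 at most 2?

15

Without the upper bounds there are C(12,2) = 66 ways to split 10 among 3 jars.
Subtract solutions that violate a single cap (substitute x_i' = x_i − (cap_i+1)): x_1 ≥ 6 gives C(6,2) = 15; x_2 ≥ 9 gives C(3,2) = 3; x_3 ≥ 3 gives C(9,2) = 36. Together 54.
Add back pairs where two caps are both exceeded: 0 + 3 + 0 = 3.
By inclusion–exclusion the count is 66 − 54 + 3 = 15.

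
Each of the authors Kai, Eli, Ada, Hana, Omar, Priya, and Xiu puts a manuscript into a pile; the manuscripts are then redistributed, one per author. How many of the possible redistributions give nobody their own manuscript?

1854

Count assignments avoiding every fixed point. For any j of the 7 authors fixed to their own manuscript, the other 7−j can be arranged in (7−j)! ways.
By inclusion–exclusion this is Σ_{j=0}^{7} (−1)^j C(7,j)·(7−j)!.
Computing: 5040 − 5040 + 2520 − 840 + 210 − 42 + 7 − 1 = 1854.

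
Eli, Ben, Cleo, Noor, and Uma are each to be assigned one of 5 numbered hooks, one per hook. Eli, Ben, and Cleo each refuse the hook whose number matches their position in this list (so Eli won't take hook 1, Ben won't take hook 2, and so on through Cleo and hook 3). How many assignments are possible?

64

Let Aᵢ (for i ∈ {1, 2, 3}) be the placements that put person i in their forbidden hook. Any j of these fix j positions, leaving (5−j)! ways to fill the rest, and there are C(3,j) ways to pick which j.
By inclusion–exclusion, the number of valid placements is Σ_{j=0}^{3} (−1)^j C(3,j)·(5−j)!.
Computing: 120 − 72 + 18 − 2 = 64.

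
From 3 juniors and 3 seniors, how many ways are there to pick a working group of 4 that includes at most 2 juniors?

Split by how many juniors are chosen (0 through 2).
Sum: C(3,0)·C(3,4) + C(3,1)·C(3,3) + C(3,2)·C(3,2) = 0 + 3 + 9 = 12.

12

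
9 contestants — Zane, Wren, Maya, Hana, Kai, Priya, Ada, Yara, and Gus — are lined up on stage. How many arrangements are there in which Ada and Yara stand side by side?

Treat {Ada, Yara} as a single unit. There are 8 units to order, and the pair itself can be ordered 2 ways.
That gives 2 × 8! = 2 × 40320 = 80640.

80640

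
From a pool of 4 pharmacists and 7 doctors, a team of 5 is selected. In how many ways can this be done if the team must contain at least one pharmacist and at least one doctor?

441

Unrestricted: C(11,5) = 462 ways to pick any 5 of the 11.
Subtract selections that omit an entire group: no pharmacists → C(7,5) = 21; no doctors → C(4,5) = 0.
Both groups omitted at once is impossible, so 462 − 21 = 441.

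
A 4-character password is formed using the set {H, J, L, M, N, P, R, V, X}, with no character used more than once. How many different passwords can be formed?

3024

With no repetition, fill the 4 characters in order: 9 choices, then 8, down to 6.
9 × 8 × 7 × 6 = 3024.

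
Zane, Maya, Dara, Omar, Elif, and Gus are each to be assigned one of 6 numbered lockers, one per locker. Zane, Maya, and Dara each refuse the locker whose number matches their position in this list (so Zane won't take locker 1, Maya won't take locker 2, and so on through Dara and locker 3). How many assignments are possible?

Let Aᵢ (for i ∈ {1, 2, 3}) be the placements that put person i in their forbidden locker. Any j of these fix j positions, leaving (6−j)! ways to fill the rest, and there are C(3,j) ways to pick which j.
By inclusion–exclusion, the number of valid placements is Σ_{j=0}^{3} (−1)^j C(3,j)·(6−j)!.
Computing: 720 − 360 + 72 − 6 = 426.

426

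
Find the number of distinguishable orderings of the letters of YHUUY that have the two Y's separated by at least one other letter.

There are 5!/(2!·2!) = 30 arrangements of YHUUY in total.
Arrangements with the Y's together: treat YY as one letter, giving (4)!/(2!) = 12.
Hence 30 − 12 = 18.

18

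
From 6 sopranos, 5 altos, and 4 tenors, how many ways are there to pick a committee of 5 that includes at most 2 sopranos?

Split by how many sopranos are chosen (0 through 2).
Sum: C(6,0)·C(9,5) + C(6,1)·C(9,4) + C(6,2)·C(9,3) = 126 + 756 + 1260 = 2142.

2142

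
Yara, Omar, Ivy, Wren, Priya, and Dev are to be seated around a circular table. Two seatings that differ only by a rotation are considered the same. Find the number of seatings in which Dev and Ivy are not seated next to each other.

All circular seatings of 6 people number (5)! = 120.
Seatings with Dev beside Ivy: treat them as a block with 2 internal orders, giving 2 × (4)! = 48.
Subtracting, 120 − 48 = 72.

72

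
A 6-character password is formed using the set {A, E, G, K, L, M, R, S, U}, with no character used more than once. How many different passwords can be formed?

60480

This is a permutation of 6 out of 9: P(9,6) = 9!/3!.
9 × 8 × 7 × 6 × 5 × 4 = 60480.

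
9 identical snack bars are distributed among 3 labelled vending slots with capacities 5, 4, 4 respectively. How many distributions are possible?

Without the upper bounds there are C(11,2) = 55 ways to split 9 among 3 vending slots.
Subtract solutions that violate a single cap (substitute x_i' = x_i − (cap_i+1)): x_1 ≥ 6 gives C(5,2) = 10; x_2 ≥ 5 gives C(6,2) = 15; x_3 ≥ 5 gives C(6,2) = 15. Together 40.
No two caps can be exceeded simultaneously, so the pair terms are all 0.
By inclusion–exclusion the count is 55 − 40 + 0 = 15.

15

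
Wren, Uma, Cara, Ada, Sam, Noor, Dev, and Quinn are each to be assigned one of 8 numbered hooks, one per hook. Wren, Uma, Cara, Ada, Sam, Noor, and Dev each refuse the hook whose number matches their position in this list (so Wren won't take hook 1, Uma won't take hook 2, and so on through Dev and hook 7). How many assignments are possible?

16687

Let Aᵢ (for 1 ≤ i ≤ 7) be the placements that put person i in their forbidden hook. Any j of these fix j positions, leaving (8−j)! ways to fill the rest, and there are C(7,j) ways to pick which j.
By inclusion–exclusion, the number of valid placements is Σ_{j=0}^{7} (−1)^j C(7,j)·(8−j)!.
Computing: 40320 − 35280 + 15120 − 4200 + 840 − 126 + 14 − 1 = 16687.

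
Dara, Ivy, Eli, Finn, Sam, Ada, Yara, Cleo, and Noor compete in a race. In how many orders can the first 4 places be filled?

3024

This is an ordered selection of 4 from 9: P(9,4).
That gives 9 × 8 × 7 × 6 = 3024.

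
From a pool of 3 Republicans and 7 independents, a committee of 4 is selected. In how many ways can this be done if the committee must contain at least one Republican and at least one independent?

175

Unrestricted: C(10,4) = 210 ways to pick any 4 of the 10.
Subtract selections that omit an entire group: no Republicans → C(7,4) = 35; no independents → C(3,4) = 0.
Both groups omitted at once is impossible, so 210 − 35 = 175.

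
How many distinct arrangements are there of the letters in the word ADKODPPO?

5040

The 8 letters of ADKODPPO have repeats: D appearing twice, O appearing twice, and P appearing twice.
The number of distinct arrangements is 8!/(2!·2!·2!) = 40320/8 = 5040.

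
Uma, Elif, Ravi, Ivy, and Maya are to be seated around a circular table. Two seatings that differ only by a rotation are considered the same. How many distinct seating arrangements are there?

Fix one person's seat to break rotational symmetry; the remaining 4 people can be arranged in (4)! = 24 ways.

24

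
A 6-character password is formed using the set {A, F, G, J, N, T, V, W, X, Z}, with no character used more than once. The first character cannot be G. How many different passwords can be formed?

The first character has 10−1 = 9 choices (anything except G).
The remaining 5 characters are filled from the other 9 symbols without repetition: 9 × 8 × 7 × 6 × 5 = 15120.
Total: 9 × 15120 = 136080.

136080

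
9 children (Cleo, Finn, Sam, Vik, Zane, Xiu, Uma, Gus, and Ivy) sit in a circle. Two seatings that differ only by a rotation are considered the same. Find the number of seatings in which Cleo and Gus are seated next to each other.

10080

Treat {Cleo, Gus} as one unit (2 internal orders) and seat the resulting 8 units around the table: (7)! circular arrangements.
So 2 × (7)! = 2 × 5040 = 10080.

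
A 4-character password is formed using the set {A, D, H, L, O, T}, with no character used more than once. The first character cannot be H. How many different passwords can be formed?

300

The first character has 6−1 = 5 choices (anything except H).
The remaining 3 characters are filled from the other 5 symbols without repetition: 5 × 4 × 3 = 60.
Total: 5 × 60 = 300.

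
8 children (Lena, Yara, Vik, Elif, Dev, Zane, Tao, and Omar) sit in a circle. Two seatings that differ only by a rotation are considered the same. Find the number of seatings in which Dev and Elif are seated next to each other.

Glue Dev and Elif into a block (2 internal orders). Seating 7 units around a circle gives (6)! arrangements.
So 2 × (6)! = 2 × 720 = 1440.

1440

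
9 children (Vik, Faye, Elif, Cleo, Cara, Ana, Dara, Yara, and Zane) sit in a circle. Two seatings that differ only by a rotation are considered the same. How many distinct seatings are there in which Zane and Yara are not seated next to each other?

Without the restriction there are (8)! = 40320 seatings.
Those with Zane next to Yara: fuse the pair into one unit and seat 8 units around a circle — 2·(7)! = 10080.
Subtracting, 40320 − 10080 = 30240.

30240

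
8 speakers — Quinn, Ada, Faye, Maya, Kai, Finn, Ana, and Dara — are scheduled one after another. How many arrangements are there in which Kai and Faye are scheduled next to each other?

Treat {Kai, Faye} as a single unit. There are 7 units to order, and the pair itself can be ordered 2 ways.
So the count is 2·(7)! = 10080.

10080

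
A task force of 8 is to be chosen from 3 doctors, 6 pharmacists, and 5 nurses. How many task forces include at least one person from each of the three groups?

2828

With no constraint there are C(14,8) = 3003 possible selections.
Subtract selections that omit an entire group: no doctors → C(11,8) = 165; no pharmacists → C(8,8) = 1; no nurses → C(9,8) = 9.
Add back selections omitting two groups (i.e. drawn from a single group): C(3,8) + C(6,8) + C(5,8) = 0.
By inclusion–exclusion: 3003 − 175 + 0 = 2828.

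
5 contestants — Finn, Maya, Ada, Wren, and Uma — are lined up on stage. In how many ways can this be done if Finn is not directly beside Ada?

72

Of the 5! = 120 arrangements, those with Finn and Ada adjacent number 2 × 4! = 48 (treat the pair as a block with 2 internal orders).
So 120 − 48 = 72 arrangements keep them apart.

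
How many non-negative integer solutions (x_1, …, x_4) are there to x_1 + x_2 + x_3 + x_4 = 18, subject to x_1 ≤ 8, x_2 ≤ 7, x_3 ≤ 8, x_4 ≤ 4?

179

Ignoring the caps, the number of non-negative solutions to x_1+…+x_4 = 18 is C(21,3) = 1330.
Subtract solutions that violate a single cap (substitute x_i' = x_i − (cap_i+1)): x_1 ≥ 9 gives C(12,3) = 220; x_2 ≥ 8 gives C(13,3) = 286; x_3 ≥ 9 gives C(12,3) = 220; x_4 ≥ 5 gives C(16,3) = 560. Together 1286.
Add back pairs where two caps are both exceeded: 4 + 1 + 35 + 4 + 56 + 35 = 135.
By inclusion–exclusion the count is 1330 − 1286 + 135 = 179.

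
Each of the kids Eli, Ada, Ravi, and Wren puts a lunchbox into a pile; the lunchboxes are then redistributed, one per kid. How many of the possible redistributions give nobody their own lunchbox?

9

This is the derangement count D_4: permutations of 4 items with no fixed point.
By inclusion–exclusion this is Σ_{j=0}^{4} (−1)^j C(4,j)·(4−j)!.
Computing: 24 − 24 + 12 − 4 + 1 = 9.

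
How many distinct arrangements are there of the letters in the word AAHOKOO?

The 7 letters of AAHOKOO have repeats: A appearing twice and O appearing 3 times.
The number of distinct arrangements is 7!/(3!·2!) = 5040/12 = 420.

420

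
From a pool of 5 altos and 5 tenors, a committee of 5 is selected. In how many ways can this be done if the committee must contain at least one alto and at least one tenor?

Total 5-person selections from all 10: C(10,5) = 252.
Subtract selections that omit an entire group: no altos → C(5,5) = 1; no tenors → C(5,5) = 1.
Both groups omitted at once is impossible, so 252 − 2 = 250.

250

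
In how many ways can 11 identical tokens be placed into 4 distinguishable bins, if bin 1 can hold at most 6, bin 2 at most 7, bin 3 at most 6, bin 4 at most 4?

By stars and bars, unrestricted non-negative solutions to x_1+…+x_4 = 11 number C(11+3,3) = 364.
Subtract solutions that violate a single cap (substitute x_i' = x_i − (cap_i+1)): x_1 ≥ 7 gives C(7,3) = 35; x_2 ≥ 8 gives C(6,3) = 20; x_3 ≥ 7 gives C(7,3) = 35; x_4 ≥ 5 gives C(9,3) = 84. Together 174.
No two caps can be exceeded simultaneously, so the pair terms are all 0.
By inclusion–exclusion the count is 364 − 174 + 0 = 190.

190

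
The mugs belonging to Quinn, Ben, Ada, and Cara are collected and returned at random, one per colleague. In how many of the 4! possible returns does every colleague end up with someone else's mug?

9

Let Aᵢ be the assignments in which colleague i gets their own mug. We want the size of the complement of A₁∪…∪A_4.
By inclusion–exclusion this is Σ_{j=0}^{4} (−1)^j C(4,j)·(4−j)!.
Computing: 24 − 24 + 12 − 4 + 1 = 9.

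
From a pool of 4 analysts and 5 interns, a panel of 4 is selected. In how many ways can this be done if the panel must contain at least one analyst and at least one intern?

With no constraint there are C(9,4) = 126 possible selections.
Subtract selections that omit an entire group: no analysts → C(5,4) = 5; no interns → C(4,4) = 1.
Both groups omitted at once is impossible, so 126 − 6 = 120.

120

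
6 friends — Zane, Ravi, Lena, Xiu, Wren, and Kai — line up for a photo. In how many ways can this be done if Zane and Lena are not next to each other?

480

There are 6! = 720 arrangements in all. If Zane and Lena are adjacent, merging them into one block gives 2·(5)! = 240 arrangements.
So 720 − 240 = 480 arrangements keep them apart.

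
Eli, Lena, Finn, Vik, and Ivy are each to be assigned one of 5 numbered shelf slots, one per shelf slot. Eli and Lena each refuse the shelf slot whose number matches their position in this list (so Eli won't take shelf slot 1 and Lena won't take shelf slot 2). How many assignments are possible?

78

Let Aᵢ (for i ∈ {1, 2}) be the placements that put person i in their forbidden shelf slot. Any j of these fix j positions, leaving (5−j)! ways to fill the rest, and there are C(2,j) ways to pick which j.
By inclusion–exclusion, the number of valid placements is Σ_{j=0}^{2} (−1)^j C(2,j)·(5−j)!.
Computing: 120 − 48 + 6 = 78.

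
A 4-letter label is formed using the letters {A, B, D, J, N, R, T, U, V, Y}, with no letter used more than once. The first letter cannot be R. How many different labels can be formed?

The first letter has 10−1 = 9 choices (anything except R).
The remaining 3 letters are filled from the other 9 symbols without repetition: 9 × 8 × 7 = 504.
Total: 9 × 504 = 4536.

4536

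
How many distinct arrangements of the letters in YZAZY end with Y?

12

With the last slot taken by Y, it remains to arrange the other 4 letters (ZAZY).
Those 4 letters have Z appearing twice, giving (4)!/(2!) = 12.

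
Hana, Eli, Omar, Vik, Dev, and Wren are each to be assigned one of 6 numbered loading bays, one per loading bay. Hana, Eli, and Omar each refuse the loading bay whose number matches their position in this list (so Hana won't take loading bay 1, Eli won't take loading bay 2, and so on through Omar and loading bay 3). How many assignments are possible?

426

Let Aᵢ (for i ∈ {1, 2, 3}) be the placements that put person i in their forbidden loading bay. Any j of these fix j positions, leaving (6−j)! ways to fill the rest, and there are C(3,j) ways to pick which j.
By inclusion–exclusion, the number of valid placements is Σ_{j=0}^{3} (−1)^j C(3,j)·(6−j)!.
Computing: 720 − 360 + 72 − 6 = 426.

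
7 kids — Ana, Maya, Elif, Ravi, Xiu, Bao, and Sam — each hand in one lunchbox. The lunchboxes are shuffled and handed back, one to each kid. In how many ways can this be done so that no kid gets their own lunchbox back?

Count assignments avoiding every fixed point. For any j of the 7 kids fixed to their own lunchbox, the other 7−j can be arranged in (7−j)! ways.
By inclusion–exclusion this is Σ_{j=0}^{7} (−1)^j C(7,j)·(7−j)!.
Computing: 5040 − 5040 + 2520 − 840 + 210 − 42 + 7 − 1 = 1854.

1854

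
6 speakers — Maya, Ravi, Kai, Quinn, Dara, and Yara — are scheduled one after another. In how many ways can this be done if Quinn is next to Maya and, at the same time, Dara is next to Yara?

96

Treat {Quinn,Maya} as one block (2 orders) and {Dara,Yara} as another (2 orders).
That leaves 4 units to arrange: 2 × 2 × 4! = 4 × 24 = 96.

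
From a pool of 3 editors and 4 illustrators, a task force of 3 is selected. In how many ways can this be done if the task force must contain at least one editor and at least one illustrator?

30

With no constraint there are C(7,3) = 35 possible selections.
Subtract selections that omit an entire group: no editors → C(4,3) = 4; no illustrators → C(3,3) = 1.
Both groups omitted at once is impossible, so 35 − 5 = 30.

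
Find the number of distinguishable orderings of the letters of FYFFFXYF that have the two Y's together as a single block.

42

Treat the 2 copies of Y as a single block. The multiset to arrange is then {YY, F, F, F, F, F, X}, 7 items in all.
That gives (7)!/(5!) = 42 arrangements.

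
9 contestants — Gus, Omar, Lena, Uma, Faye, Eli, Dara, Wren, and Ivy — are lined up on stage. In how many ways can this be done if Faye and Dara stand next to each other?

Treat {Faye, Dara} as a single unit. There are 8 units to order, and the pair itself can be ordered 2 ways.
That gives 2 × 8! = 2 × 40320 = 80640.

80640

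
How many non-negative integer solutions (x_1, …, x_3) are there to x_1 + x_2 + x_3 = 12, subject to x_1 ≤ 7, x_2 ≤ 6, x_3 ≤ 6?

By stars and bars, unrestricted non-negative solutions to x_1+…+x_3 = 12 number C(12+2,2) = 91.
Subtract solutions that violate a single cap (substitute x_i' = x_i − (cap_i+1)): x_1 ≥ 8 gives C(6,2) = 15; x_2 ≥ 7 gives C(7,2) = 21; x_3 ≥ 7 gives C(7,2) = 21. Together 57.
No two caps can be exceeded simultaneously, so the pair terms are all 0.
By inclusion–exclusion the count is 91 − 57 + 0 = 34.

34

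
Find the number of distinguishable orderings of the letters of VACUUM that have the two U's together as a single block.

Treat the 2 copies of U as a single block. The multiset to arrange is then {UU, A, C, M, V}, 5 items in all.
All 5 items are distinct, so there are (5)! = 120 arrangements.

120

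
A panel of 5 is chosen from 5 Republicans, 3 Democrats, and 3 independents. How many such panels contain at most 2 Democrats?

Split by how many Democrats are chosen (0 through 2).
Sum: C(3,0)·C(8,5) + C(3,1)·C(8,4) + C(3,2)·C(8,3) = 56 + 210 + 168 = 434.

434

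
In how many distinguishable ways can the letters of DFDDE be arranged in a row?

The 5 letters of DFDDE have repeats: D appearing 3 times.
So there are 5! / (3!) = 20 distinguishable arrangements.

20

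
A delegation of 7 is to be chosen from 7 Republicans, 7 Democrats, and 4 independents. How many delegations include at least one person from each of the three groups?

27734

Total 7-person selections from all 18: C(18,7) = 31824.
Selections missing a whole group: no Republicans → C(11,7) = 330; no Democrats → C(11,7) = 330; no independents → C(14,7) = 3432.
Add back selections omitting two groups (i.e. drawn from a single group): C(7,7) + C(7,7) + C(4,7) = 2.
By inclusion–exclusion: 31824 − 4092 + 2 = 27734.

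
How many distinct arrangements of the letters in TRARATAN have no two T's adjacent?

1260

There are 8!/(3!·2!·2!) = 1680 arrangements of TRARATAN in total.
If the two T's are adjacent, glue them into one block, leaving 7 items to arrange: (7)!/(3!·2!) = 420 ways.
Hence 1680 − 420 = 1260.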